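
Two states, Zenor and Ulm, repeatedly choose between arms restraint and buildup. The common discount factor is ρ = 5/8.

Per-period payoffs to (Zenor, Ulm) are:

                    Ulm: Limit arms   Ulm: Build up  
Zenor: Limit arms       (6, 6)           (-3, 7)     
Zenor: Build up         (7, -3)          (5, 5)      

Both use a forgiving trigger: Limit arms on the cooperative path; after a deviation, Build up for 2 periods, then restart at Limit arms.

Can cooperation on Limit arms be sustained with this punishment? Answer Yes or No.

IC: ρ+…+ρ^2 ≥ (7−6)/(6−5) = 1.
At ρ = 5/8: partial sum = 1.0156 ≥ 1.0000. Cooperation sustainable.

Yes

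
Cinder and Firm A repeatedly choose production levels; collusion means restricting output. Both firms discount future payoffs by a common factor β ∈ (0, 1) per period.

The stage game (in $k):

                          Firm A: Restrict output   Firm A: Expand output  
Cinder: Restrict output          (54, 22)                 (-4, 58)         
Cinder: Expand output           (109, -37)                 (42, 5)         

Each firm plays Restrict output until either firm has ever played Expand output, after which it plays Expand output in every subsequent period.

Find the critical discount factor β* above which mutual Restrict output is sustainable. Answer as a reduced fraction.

55/67

Cinder's threshold: (109−54)/(109−42) = 55/67.
Firm A's threshold: (58−22)/(58−5) = 36/53.
55/67 > 36/53, so Cinder binds and β* = 55/67.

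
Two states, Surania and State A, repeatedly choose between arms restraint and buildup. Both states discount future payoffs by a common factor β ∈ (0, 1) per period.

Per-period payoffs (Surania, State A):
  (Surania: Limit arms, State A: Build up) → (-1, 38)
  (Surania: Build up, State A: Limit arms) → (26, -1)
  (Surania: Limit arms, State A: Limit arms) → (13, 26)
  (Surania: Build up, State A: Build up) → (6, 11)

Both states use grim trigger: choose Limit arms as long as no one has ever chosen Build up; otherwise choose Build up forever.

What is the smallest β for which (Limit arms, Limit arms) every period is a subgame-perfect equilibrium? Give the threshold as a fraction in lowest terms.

For Surania: deviation gain 26−13 = 13, per-period punishment loss 13−6 = 7. IC gives β ≥ 13/20.
For State A: gain 12, loss 15 per period, so β ≥ 12/27 = 4/9.
The tighter constraint is Surania's, so cooperation needs β ≥ 13/20.

13/20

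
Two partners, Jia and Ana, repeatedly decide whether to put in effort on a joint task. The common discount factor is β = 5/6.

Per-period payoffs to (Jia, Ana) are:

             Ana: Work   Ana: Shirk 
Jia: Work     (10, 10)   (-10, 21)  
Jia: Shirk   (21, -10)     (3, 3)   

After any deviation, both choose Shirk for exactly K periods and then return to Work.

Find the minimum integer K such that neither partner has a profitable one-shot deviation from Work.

Need Σ_{k=1}^{K} β^k ≥ (21−10)/(10−3) = 1.5714 at β = 5/6.
At K = 2 the sum is 1.5278 < 1.5714; at K = 3 it is 2.1065 ≥ 1.5714.
So the minimum punishment length is K = 3.

3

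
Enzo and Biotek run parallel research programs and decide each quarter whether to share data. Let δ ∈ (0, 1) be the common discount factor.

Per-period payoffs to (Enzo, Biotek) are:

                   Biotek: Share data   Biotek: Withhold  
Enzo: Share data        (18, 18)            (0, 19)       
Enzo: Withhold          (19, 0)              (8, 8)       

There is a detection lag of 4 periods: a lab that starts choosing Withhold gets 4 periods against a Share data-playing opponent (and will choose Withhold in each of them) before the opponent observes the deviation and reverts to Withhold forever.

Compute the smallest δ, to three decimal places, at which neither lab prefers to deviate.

A deviator earns 19 for 4 periods, then 8 forever; cooperating earns 18 forever. Multiplying the IC by (1−δ):
18 ≥ 19(1−δ^4) + 8δ^4, so 11·δ^4 ≥ 1 and δ^4 ≥ 1/11.
δ ≥ (1/11)^(1/4) ≈ 0.549.

0.549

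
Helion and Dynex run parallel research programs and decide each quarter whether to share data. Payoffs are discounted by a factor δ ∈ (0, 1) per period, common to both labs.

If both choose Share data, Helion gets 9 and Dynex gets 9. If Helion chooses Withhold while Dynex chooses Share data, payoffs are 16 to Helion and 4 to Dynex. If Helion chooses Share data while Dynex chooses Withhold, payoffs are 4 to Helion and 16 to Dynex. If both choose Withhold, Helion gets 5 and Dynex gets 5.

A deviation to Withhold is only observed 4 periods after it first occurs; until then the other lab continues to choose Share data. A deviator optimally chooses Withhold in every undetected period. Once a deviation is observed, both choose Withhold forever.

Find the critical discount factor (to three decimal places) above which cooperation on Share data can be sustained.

0.893

A deviator earns 16 for 4 periods, then 5 forever; cooperating earns 9 forever. Multiplying the IC by (1−δ):
9 ≥ 16(1−δ^4) + 5δ^4, so 11·δ^4 ≥ 7 and δ^4 ≥ 7/11.
δ ≥ (7/11)^(1/4) ≈ 0.893.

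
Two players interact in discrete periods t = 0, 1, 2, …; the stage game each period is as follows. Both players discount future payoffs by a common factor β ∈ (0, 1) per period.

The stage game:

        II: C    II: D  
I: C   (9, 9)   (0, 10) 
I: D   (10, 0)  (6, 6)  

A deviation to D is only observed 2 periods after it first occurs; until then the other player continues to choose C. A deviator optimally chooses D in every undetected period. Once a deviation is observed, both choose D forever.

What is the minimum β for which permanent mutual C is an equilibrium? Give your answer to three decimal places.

Deviating for the 2 undetected periods gains 10−9 = 1 per period over cooperation, then loses 9−6 = 3 per period forever once punishment starts.
Gain: 1(1 + β + … + β^1); loss: 3·β^2/(1−β).
No profitable deviation ⇔ 1(1−β^2) ≤ 3·β^2, i.e. β^2 ≥ 1/(1+3) = 1/4.
Hence β ≥ (1/4)^(1/2) ≈ 0.500.

0.500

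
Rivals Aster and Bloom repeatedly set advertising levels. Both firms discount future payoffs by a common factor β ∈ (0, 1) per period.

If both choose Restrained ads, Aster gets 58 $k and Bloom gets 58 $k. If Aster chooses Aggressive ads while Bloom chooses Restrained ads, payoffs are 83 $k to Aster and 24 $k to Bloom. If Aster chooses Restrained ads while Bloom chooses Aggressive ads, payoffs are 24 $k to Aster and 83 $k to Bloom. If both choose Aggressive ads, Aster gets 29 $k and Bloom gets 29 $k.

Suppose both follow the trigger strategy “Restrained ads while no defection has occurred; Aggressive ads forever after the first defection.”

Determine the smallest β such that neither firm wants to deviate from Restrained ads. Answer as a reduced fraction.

58/(1−β) ≥ 83 + 29β/(1−β)
58 ≥ 83 − 54β
β ≥ 25/54.

25/54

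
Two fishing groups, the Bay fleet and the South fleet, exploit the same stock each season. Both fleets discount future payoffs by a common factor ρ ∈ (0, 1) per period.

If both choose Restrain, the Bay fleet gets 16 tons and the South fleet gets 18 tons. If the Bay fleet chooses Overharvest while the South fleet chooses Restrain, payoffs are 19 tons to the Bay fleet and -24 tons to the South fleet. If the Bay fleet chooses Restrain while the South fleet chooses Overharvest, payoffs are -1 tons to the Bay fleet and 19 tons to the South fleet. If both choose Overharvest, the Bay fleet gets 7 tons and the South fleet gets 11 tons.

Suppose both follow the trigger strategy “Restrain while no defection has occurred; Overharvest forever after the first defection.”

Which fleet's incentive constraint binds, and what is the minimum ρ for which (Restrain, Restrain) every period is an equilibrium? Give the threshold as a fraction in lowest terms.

the Bay fleet: cooperation gives 16 each period; deviation gives 19 once then 7 forever.
  16/(1−ρ) ≥ 19 + 7ρ/(1−ρ) ⇒ ρ ≥ 3/12 = 1/4.
the South fleet: cooperation gives 18 each period; deviation gives 19 once then 11 forever.
  ρ ≥ 1/8.
Both must hold, so the binding constraint is the Bay fleet's: ρ ≥ 1/4.

the Bay fleet; ρ ≥ 1/4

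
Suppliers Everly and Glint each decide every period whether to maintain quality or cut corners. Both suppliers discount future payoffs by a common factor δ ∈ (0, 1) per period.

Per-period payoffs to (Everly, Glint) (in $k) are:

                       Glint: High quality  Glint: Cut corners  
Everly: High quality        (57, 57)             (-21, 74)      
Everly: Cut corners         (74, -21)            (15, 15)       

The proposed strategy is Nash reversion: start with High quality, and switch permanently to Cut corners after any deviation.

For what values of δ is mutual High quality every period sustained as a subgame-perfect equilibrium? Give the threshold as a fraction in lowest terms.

Under grim trigger the critical discount factor is (T−C)/(T−P) with T = 74, C = 57, P = 15.
δ* = (74−57)/(74−15) = 17/59.

17/59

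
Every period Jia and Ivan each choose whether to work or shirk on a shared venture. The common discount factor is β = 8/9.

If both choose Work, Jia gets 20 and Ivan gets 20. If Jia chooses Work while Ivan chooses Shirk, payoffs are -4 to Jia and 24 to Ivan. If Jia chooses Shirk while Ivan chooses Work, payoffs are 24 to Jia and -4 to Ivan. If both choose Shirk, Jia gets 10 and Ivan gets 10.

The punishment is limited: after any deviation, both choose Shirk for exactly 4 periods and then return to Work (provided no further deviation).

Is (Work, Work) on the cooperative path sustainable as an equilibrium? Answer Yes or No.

Yes

IC: β+…+β^4 ≥ (24−20)/(20−10) = 2/5.
At β = 8/9: partial sum = 3.0056 ≥ 0.4000. Cooperation sustainable.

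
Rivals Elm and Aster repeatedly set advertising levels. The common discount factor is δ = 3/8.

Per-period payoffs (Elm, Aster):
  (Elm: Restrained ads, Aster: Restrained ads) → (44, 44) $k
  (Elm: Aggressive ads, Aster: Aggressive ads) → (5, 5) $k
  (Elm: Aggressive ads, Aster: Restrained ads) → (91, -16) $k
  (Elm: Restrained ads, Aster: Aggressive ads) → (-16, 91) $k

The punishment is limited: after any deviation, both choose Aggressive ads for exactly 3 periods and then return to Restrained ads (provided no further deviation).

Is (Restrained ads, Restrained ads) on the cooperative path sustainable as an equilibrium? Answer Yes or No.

No

Comparing payoff streams over the 4 periods until play realigns: cooperate → 44(1+δ+…+δ^3); deviate → 91 + 5(δ+…+δ^3).
Cooperation is sustained iff (44−5)(δ+…+δ^3) ≥ 91−44.
δ+…+δ^3 = 3/8·(1−(3/8)^3)/(1−3/8) = 0.5684, and (91−44)/(44−5) = 1.2051.
0.5684 < 1.2051, so cooperation is not sustainable.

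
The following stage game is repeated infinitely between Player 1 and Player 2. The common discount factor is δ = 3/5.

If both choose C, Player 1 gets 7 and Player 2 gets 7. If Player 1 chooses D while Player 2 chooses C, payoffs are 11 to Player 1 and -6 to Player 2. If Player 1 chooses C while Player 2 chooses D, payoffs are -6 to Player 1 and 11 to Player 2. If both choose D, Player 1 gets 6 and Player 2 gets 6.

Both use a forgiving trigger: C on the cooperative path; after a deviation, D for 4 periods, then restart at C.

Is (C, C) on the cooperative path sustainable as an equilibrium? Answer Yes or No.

IC: δ+…+δ^4 ≥ (11−7)/(7−6) = 4.
At δ = 3/5: partial sum = 1.3056 < 4.0000. Cooperation not sustainable.

No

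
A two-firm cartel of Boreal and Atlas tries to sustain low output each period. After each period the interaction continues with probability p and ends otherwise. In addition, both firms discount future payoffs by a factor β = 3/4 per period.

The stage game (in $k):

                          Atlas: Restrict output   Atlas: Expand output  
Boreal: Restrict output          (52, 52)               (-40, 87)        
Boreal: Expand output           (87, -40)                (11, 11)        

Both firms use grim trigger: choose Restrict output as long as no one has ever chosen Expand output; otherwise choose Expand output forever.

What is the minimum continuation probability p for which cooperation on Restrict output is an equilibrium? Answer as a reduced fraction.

With continuation probability p and discount β, the effective per-period discount factor is βp.
Grim-trigger IC: βp ≥ (87−52)/(87−11) = 35/76.
So p ≥ (35/76)/(3/4) = 35/57.

35/57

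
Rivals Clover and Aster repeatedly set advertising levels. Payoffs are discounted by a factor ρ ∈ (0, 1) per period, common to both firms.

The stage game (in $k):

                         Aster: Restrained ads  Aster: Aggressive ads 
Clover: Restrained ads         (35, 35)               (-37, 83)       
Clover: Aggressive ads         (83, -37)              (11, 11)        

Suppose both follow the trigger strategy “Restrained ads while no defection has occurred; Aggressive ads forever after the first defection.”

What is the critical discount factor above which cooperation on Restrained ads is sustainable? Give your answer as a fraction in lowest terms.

2/3

Under grim trigger the critical discount factor is (T−C)/(T−P) with T = 83, C = 35, P = 11.
ρ* = (83−35)/(83−11) = 48/72 = 2/3.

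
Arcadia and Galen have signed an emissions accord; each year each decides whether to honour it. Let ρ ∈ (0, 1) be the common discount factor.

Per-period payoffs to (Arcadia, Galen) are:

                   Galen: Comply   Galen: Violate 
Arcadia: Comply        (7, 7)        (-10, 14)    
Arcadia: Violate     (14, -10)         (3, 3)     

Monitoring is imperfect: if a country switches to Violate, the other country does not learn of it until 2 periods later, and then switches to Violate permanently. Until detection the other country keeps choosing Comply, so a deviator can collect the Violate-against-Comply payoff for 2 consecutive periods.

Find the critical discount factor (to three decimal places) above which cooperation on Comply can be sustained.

The best deviation is to choose Violate for all 2 undetected periods, earning 14 each, then 3 forever once detected.
Deviation value: 14(1−ρ^2)/(1−ρ) + 3ρ^2/(1−ρ); cooperation value: 7/(1−ρ).
IC: 7 ≥ 14(1−ρ^2) + 3ρ^2 = 14 − 11ρ^2.
So ρ^2 ≥ 7/11, giving ρ ≥ (7/11)^(1/2) ≈ 0.798.

0.798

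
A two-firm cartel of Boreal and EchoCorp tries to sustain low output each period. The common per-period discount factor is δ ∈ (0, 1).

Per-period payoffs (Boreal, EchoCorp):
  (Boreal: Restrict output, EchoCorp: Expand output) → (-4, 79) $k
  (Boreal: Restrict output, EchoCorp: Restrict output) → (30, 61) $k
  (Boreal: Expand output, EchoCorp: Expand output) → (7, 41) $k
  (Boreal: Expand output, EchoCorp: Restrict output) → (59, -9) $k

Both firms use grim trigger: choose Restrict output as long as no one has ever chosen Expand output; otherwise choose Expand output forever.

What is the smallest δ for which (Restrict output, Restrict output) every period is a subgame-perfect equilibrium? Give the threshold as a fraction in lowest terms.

Boreal: cooperation gives 30 each period; deviation gives 59 once then 7 forever.
  30/(1−δ) ≥ 59 + 7δ/(1−δ) ⇒ δ ≥ 29/52.
EchoCorp: cooperation gives 61 each period; deviation gives 79 once then 41 forever.
  δ ≥ 18/38 = 9/19.
Both must hold, so the binding constraint is Boreal's: δ ≥ 29/52.

29/52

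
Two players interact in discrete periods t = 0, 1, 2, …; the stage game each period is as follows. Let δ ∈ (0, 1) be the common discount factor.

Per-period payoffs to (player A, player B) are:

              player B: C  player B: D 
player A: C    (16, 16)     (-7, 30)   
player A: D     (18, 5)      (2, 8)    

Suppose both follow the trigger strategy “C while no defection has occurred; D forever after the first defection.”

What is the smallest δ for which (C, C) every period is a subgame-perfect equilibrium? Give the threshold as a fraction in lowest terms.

For player A: deviation gain 18−16 = 2, per-period punishment loss 16−2 = 14. IC gives δ ≥ 2/16 = 1/8.
For player B: gain 14, loss 8 per period, so δ ≥ 14/22 = 7/11.
The tighter constraint is player B's, so cooperation needs δ ≥ 7/11.

7/11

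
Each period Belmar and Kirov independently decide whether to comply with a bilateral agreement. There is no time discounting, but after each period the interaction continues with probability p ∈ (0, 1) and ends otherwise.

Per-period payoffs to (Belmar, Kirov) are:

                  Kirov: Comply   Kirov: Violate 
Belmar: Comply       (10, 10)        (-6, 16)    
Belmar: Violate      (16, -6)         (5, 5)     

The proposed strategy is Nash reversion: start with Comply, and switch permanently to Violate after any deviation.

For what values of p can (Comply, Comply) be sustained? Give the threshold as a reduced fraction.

6/11

Expected cooperation value is 10 + p·10 + p²·10 + … = 10/(1−p); deviation gives 16 + p·5/(1−p).
10 ≥ 16(1−p) + 5p ⇒ 11p ≥ 6 ⇒ p ≥ 6/11.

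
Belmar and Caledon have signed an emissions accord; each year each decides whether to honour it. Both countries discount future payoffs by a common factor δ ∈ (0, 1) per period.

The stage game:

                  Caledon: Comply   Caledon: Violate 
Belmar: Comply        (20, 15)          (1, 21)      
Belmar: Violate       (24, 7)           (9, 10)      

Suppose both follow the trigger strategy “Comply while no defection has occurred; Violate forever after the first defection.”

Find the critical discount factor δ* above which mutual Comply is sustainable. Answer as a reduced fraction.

Belmar's threshold: (24−20)/(24−9) = 4/15.
Caledon's threshold: (21−15)/(21−10) = 6/11.
4/15 < 6/11, so Caledon binds and δ* = 6/11.

6/11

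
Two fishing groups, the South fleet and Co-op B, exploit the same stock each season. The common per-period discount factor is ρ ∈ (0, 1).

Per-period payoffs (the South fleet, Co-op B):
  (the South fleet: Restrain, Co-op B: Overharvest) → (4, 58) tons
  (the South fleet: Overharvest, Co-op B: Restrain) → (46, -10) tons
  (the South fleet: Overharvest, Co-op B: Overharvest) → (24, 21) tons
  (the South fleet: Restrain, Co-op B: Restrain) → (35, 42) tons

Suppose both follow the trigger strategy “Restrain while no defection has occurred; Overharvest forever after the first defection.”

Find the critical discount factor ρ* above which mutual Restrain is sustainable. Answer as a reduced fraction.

1/2

For the South fleet: deviation gain 46−35 = 11, per-period punishment loss 35−24 = 11. IC gives ρ ≥ 11/22 = 1/2.
For Co-op B: gain 16, loss 21 per period, so ρ ≥ 16/37.
The tighter constraint is the South fleet's, so cooperation needs ρ ≥ 1/2.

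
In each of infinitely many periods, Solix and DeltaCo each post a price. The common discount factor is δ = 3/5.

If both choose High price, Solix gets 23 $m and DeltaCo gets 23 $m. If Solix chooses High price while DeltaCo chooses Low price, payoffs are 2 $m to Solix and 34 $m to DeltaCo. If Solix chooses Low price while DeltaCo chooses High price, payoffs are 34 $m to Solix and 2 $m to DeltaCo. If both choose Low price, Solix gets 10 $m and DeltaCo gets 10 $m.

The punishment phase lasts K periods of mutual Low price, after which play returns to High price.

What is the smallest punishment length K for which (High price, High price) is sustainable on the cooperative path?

No profitable deviation requires (23−10)(δ+…+δ^K) ≥ 34−23, i.e. δ+…+δ^K ≥ 11/13 ≈ 0.8462.
With δ = 3/5, the partial sums are K=1: 0.6000, K=2: 0.9600.
K = 2 is the first length at which the sum reaches 0.8462.

2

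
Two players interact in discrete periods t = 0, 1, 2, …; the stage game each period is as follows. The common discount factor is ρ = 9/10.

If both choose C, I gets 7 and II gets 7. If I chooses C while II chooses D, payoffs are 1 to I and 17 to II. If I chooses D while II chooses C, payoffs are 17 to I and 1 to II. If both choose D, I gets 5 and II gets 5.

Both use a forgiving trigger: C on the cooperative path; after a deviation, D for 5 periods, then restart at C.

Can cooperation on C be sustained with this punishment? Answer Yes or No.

A one-shot deviation gives 17 now, then 5 for 5 periods, then back to 7.
Gain from deviating: (17−7) today; loss: (7−5) in each of the next 5 periods.
No-deviation condition: (7−5)(ρ+…+ρ^5) ≥ 17−7, i.e. ρ+…+ρ^5 ≥ 5.
At ρ = 9/10: ρ+…+ρ^5 = 3.6856 < 5.0000.
So cooperation is not sustainable.

No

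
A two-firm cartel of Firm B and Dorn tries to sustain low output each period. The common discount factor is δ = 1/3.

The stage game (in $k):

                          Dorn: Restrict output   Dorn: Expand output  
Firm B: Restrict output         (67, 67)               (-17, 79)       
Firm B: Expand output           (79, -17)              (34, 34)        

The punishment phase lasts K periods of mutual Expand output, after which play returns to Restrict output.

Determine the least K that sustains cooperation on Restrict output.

Need Σ_{k=1}^{K} δ^k ≥ (79−67)/(67−34) = 0.3636 at δ = 1/3.
At K = 1 the sum is 0.3333 < 0.3636; at K = 2 it is 0.4444 ≥ 0.3636.
So the minimum punishment length is K = 2.

2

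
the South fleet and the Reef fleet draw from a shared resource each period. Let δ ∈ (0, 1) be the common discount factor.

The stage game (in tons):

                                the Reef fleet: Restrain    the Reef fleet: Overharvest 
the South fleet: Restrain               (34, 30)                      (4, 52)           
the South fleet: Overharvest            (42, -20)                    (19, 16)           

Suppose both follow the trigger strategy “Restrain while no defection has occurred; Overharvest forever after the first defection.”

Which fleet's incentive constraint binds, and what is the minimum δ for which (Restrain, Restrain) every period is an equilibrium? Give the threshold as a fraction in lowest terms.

For the South fleet: deviation gain 42−34 = 8, per-period punishment loss 34−19 = 15. IC gives δ ≥ 8/23.
For the Reef fleet: gain 22, loss 14 per period, so δ ≥ 22/36 = 11/18.
The tighter constraint is the Reef fleet's, so cooperation needs δ ≥ 11/18.

the Reef fleet; δ ≥ 11/18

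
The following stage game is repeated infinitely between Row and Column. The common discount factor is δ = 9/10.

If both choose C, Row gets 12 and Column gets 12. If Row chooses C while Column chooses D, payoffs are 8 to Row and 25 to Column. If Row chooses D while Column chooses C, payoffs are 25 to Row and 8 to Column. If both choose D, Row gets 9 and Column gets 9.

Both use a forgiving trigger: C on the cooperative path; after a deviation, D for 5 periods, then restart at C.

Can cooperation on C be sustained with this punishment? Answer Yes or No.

No

IC: δ+…+δ^5 ≥ (25−12)/(12−9) = 13/3.
At δ = 9/10: partial sum = 3.6856 < 4.3333. Cooperation not sustainable.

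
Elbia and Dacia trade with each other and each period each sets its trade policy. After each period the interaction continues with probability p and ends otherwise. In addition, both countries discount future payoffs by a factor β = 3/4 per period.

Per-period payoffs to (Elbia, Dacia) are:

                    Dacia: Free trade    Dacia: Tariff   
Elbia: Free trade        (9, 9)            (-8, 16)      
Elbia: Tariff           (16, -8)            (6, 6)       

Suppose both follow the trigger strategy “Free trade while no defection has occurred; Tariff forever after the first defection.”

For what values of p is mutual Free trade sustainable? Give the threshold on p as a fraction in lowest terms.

Expected continuation weight on next period's payoff is β·p = 3/4·p, which plays the role of the discount factor.
Cooperation requires 3/4·p ≥ (16−9)/(16−6) = 7/10, hence p ≥ 14/15.

14/15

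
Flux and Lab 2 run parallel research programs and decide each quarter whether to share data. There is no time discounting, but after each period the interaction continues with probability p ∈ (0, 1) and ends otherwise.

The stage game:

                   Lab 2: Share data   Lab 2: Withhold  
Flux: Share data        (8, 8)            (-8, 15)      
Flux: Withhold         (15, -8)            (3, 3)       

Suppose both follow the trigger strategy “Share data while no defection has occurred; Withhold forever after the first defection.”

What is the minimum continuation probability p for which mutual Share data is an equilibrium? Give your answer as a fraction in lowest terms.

Expected cooperation value is 8 + p·8 + p²·8 + … = 8/(1−p); deviation gives 15 + p·3/(1−p).
8 ≥ 15(1−p) + 3p ⇒ 12p ≥ 7 ⇒ p ≥ 7/12.

7/12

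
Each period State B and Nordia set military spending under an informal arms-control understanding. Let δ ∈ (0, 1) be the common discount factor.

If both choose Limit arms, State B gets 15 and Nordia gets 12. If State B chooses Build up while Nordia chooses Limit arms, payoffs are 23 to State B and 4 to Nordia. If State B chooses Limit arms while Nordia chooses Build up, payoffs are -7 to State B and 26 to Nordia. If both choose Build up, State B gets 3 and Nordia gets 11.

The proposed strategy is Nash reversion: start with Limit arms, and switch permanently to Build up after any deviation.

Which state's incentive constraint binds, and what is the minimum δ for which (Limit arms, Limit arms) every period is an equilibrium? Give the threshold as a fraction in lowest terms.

State B's threshold: (23−15)/(23−3) = 2/5.
Nordia's threshold: (26−12)/(26−11) = 14/15.
2/5 < 14/15, so Nordia binds and δ* = 14/15.

Nordia; δ ≥ 14/15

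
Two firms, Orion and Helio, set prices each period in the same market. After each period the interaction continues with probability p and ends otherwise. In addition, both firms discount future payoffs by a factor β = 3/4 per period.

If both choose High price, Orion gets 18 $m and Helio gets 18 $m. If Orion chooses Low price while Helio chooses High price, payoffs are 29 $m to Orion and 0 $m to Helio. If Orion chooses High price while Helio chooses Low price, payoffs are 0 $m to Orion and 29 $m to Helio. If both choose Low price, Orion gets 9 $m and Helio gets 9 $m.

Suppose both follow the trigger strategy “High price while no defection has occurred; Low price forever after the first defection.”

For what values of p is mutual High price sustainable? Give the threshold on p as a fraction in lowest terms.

11/15

Expected continuation weight on next period's payoff is β·p = 3/4·p, which plays the role of the discount factor.
Cooperation requires 3/4·p ≥ (29−18)/(29−9) = 11/20, hence p ≥ 11/15.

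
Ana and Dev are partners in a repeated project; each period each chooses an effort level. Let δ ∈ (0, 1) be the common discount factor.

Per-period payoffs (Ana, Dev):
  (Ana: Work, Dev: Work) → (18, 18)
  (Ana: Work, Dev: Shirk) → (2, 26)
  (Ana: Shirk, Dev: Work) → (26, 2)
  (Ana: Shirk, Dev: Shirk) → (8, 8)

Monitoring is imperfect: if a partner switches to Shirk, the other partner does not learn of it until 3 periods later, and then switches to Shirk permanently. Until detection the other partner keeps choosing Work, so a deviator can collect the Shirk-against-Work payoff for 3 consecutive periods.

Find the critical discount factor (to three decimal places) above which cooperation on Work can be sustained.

Deviating for the 3 undetected periods gains 26−18 = 8 per period over cooperation, then loses 18−8 = 10 per period forever once punishment starts.
Gain: 8(1 + δ + … + δ^2); loss: 10·δ^3/(1−δ).
No profitable deviation ⇔ 8(1−δ^3) ≤ 10·δ^3, i.e. δ^3 ≥ 8/(8+10) = 4/9.
Hence δ ≥ (4/9)^(1/3) ≈ 0.763.

0.763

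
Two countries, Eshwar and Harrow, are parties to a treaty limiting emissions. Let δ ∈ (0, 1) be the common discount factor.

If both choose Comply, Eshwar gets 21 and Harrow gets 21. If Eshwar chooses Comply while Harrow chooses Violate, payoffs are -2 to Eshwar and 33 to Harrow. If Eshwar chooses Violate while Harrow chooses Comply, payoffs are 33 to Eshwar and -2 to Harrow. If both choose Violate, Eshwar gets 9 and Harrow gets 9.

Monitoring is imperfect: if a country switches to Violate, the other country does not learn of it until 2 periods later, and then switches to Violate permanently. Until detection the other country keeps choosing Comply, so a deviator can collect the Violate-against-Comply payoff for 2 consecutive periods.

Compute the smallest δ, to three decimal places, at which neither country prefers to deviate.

0.707

The best deviation is to choose Violate for all 2 undetected periods, earning 33 each, then 9 forever once detected.
Deviation value: 33(1−δ^2)/(1−δ) + 9δ^2/(1−δ); cooperation value: 21/(1−δ).
IC: 21 ≥ 33(1−δ^2) + 9δ^2 = 33 − 24δ^2.
So δ^2 ≥ 12/24 = 1/2, giving δ ≥ (1/2)^(1/2) ≈ 0.707.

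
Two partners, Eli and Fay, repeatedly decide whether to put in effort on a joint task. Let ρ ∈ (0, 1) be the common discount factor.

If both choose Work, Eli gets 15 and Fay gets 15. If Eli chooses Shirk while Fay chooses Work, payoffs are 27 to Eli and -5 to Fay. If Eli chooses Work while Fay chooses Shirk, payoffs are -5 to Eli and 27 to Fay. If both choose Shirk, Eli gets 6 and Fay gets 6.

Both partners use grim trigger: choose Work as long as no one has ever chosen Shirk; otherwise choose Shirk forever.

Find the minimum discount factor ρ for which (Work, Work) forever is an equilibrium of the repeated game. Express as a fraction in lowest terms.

Under grim trigger the critical discount factor is (T−C)/(T−P) with T = 27, C = 15, P = 6.
ρ* = (27−15)/(27−6) = 12/21 = 4/7.

4/7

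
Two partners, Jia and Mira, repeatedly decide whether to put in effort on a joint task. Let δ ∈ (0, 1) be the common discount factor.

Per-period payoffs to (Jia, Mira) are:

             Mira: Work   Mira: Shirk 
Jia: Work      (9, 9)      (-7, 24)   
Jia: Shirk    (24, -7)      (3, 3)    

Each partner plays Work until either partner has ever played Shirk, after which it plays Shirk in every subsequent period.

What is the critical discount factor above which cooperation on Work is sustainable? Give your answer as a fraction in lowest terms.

5/7

One-period gain from deviating is 24 − 9 = 15. The loss is 9 − 3 = 6 in every subsequent period, with present value 6·δ/(1−δ).
Deviation is unprofitable when 6·δ/(1−δ) ≥ 15, i.e. δ/(1−δ) ≥ 5/2.
Equivalently δ ≥ 15/(15+6) = 5/7.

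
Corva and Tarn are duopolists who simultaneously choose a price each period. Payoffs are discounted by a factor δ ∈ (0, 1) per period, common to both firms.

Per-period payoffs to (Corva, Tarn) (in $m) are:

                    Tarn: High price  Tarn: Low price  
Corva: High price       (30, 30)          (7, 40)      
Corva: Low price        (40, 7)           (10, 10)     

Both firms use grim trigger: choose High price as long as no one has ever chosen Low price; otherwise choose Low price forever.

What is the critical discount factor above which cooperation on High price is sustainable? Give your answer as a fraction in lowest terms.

1/3

30/(1−δ) ≥ 40 + 10δ/(1−δ)
30 ≥ 40 − 30δ
δ ≥ 10/30 = 1/3.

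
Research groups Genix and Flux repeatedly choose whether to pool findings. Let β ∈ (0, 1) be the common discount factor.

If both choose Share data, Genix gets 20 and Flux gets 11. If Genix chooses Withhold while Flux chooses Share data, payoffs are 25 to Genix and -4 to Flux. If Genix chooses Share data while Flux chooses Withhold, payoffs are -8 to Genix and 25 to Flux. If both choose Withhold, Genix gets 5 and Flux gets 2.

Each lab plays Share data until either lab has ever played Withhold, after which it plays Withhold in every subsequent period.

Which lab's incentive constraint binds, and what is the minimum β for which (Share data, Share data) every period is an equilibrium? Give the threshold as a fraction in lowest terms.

Flux; β ≥ 14/23

For Genix: deviation gain 25−20 = 5, per-period punishment loss 20−5 = 15. IC gives β ≥ 5/20 = 1/4.
For Flux: gain 14, loss 9 per period, so β ≥ 14/23.
The tighter constraint is Flux's, so cooperation needs β ≥ 14/23.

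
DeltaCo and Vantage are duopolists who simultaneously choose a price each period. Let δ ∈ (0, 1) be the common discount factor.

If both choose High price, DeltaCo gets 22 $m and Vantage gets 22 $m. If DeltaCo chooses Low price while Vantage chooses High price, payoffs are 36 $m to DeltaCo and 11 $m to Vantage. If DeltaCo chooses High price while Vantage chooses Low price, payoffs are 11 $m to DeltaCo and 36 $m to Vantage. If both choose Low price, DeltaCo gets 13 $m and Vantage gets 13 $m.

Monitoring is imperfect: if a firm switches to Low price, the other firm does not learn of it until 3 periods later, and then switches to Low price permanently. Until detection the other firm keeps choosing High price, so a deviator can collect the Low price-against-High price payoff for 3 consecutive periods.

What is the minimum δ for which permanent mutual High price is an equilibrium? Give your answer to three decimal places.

The best deviation is to choose Low price for all 3 undetected periods, earning 36 each, then 13 forever once detected.
Deviation value: 36(1−δ^3)/(1−δ) + 13δ^3/(1−δ); cooperation value: 22/(1−δ).
IC: 22 ≥ 36(1−δ^3) + 13δ^3 = 36 − 23δ^3.
So δ^3 ≥ 14/23, giving δ ≥ (14/23)^(1/3) ≈ 0.847.

0.847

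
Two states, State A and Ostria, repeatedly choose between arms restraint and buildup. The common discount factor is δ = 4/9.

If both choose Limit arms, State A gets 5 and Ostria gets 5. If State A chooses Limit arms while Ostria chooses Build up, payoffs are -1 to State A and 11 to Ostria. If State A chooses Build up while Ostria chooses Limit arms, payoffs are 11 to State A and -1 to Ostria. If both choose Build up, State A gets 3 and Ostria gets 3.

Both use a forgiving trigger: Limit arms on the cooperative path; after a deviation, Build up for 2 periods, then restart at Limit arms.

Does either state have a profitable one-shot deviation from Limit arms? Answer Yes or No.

A one-shot deviation gives 11 now, then 3 for 2 periods, then back to 5.
Gain from deviating: (11−5) today; loss: (5−3) in each of the next 2 periods.
No-deviation condition: (5−3)(δ+…+δ^2) ≥ 11−5, i.e. δ+…+δ^2 ≥ 3.
At δ = 4/9: δ+…+δ^2 = 0.6420 < 3.0000.
So cooperation is not sustainable.

Yes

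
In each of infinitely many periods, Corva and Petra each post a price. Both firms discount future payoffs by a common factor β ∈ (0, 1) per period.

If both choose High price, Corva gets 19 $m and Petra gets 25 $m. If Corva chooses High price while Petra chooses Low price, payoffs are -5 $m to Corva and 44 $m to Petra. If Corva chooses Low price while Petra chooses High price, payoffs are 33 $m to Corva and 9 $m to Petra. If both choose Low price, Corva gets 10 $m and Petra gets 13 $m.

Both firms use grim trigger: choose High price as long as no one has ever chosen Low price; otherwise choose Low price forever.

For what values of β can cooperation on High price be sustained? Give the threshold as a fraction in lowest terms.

For Corva: deviation gain 33−19 = 14, per-period punishment loss 19−10 = 9. IC gives β ≥ 14/23.
For Petra: gain 19, loss 12 per period, so β ≥ 19/31.
The tighter constraint is Petra's, so cooperation needs β ≥ 19/31.

19/31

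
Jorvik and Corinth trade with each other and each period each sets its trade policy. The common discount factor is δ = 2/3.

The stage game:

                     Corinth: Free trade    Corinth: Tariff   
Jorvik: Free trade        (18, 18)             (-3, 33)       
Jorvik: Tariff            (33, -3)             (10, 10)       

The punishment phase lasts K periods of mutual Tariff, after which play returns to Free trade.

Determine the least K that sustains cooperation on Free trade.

Need Σ_{k=1}^{K} δ^k ≥ (33−18)/(18−10) = 1.8750 at δ = 2/3.
At K = 6 the sum is 1.8244 < 1.8750; at K = 7 it is 1.8829 ≥ 1.8750.
So the minimum punishment length is K = 7.

7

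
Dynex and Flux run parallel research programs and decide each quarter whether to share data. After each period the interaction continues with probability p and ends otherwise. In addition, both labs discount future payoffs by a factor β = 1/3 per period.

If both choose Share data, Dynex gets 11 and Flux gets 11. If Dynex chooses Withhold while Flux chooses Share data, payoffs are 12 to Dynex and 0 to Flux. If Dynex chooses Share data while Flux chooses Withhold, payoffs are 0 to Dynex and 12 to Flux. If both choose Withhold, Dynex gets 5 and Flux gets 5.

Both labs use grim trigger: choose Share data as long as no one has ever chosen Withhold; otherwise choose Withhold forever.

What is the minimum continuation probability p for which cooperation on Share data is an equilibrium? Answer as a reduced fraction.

Expected continuation weight on next period's payoff is β·p = 1/3·p, which plays the role of the discount factor.
Cooperation requires 1/3·p ≥ (12−11)/(12−5) = 1/7, hence p ≥ 3/7.

3/7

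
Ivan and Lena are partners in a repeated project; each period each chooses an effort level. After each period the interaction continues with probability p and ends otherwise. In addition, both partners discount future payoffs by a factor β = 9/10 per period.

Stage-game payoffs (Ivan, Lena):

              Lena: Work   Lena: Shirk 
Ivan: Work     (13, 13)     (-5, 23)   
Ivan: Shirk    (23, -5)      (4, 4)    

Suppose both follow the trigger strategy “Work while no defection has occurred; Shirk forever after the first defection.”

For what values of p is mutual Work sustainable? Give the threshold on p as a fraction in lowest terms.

100/171

With continuation probability p and discount β, the effective per-period discount factor is βp.
Grim-trigger IC: βp ≥ (23−13)/(23−4) = 10/19.
So p ≥ (10/19)/(9/10) = 100/171.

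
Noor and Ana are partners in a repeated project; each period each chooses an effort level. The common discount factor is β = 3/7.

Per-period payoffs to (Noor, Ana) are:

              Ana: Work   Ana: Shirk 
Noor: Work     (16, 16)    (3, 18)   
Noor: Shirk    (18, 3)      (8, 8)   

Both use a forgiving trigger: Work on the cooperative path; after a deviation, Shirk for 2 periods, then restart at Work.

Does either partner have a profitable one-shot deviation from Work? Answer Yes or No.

No

IC: β+…+β^2 ≥ (18−16)/(16−8) = 1/4.
At β = 3/7: partial sum = 0.6122 ≥ 0.2500. Cooperation sustainable.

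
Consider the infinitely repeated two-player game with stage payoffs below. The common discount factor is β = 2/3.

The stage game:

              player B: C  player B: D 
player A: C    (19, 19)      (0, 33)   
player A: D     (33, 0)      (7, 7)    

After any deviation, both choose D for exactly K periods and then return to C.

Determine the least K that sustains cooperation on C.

No profitable deviation requires (19−7)(β+…+β^K) ≥ 33−19, i.e. β+…+β^K ≥ 7/6 ≈ 1.1667.
With β = 2/3, the partial sums are K=1: 0.6667, K=2: 1.1111, K=3: 1.4074.
K = 3 is the first length at which the sum reaches 1.1667.

3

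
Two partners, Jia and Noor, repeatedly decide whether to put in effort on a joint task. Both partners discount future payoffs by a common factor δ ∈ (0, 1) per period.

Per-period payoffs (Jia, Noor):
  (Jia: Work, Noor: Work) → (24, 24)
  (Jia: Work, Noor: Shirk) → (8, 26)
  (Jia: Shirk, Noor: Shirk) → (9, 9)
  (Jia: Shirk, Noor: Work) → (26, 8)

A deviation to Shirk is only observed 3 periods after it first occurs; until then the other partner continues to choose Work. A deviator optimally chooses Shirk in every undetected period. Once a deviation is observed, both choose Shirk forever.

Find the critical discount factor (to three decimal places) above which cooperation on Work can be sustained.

0.490

The best deviation is to choose Shirk for all 3 undetected periods, earning 26 each, then 9 forever once detected.
Deviation value: 26(1−δ^3)/(1−δ) + 9δ^3/(1−δ); cooperation value: 24/(1−δ).
IC: 24 ≥ 26(1−δ^3) + 9δ^3 = 26 − 17δ^3.
So δ^3 ≥ 2/17, giving δ ≥ (2/17)^(1/3) ≈ 0.490.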